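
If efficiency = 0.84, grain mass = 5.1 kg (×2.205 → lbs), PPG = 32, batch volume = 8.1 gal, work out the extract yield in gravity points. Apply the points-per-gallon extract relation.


points = lbs × PPG × eff / vol
lbs = 5.1 × 2.205 = 11.2455
points = 11.2455 × 32 × 0.84 / 8.1

37.3184 points


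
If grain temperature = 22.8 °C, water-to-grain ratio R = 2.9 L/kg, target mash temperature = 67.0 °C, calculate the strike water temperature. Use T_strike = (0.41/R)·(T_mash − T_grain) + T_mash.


T_strike = (0.41/2.9)·(67.0 − 22.8) + 67.0

73.2490 °C


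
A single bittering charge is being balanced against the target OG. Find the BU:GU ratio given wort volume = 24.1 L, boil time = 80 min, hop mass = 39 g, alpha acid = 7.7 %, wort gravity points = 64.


U = 1.65·0.000125^(GP/1000)·(1−e^(−0.04t))/4.15;  IBU = (α/100)·m·U·1000/V;  BU:GU = IBU/GP
U = 1.65·0.000125^(64/1000)·(1−e^(−0.04·80))/4.15 = 0.2146
IBU = (7.7/100)·39·0.2146·1000/24.1 = 26.7364
BU:GU = 26.7364/64

0.4178


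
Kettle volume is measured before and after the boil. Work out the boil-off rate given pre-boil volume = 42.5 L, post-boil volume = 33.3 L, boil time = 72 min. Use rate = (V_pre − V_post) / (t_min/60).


rate = (42.5 − 33.3) / (72/60)

7.6667 L/hr


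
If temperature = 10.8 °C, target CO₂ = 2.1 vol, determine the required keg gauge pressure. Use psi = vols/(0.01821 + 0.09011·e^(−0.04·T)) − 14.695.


psi = 2.1/(0.01821 + 0.09011·e^(−0.04·10.8)) − 14.695

12.6807 psi


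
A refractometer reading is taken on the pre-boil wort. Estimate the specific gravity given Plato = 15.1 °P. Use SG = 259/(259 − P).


SG = 259/(259 − 15.1)

1.0619


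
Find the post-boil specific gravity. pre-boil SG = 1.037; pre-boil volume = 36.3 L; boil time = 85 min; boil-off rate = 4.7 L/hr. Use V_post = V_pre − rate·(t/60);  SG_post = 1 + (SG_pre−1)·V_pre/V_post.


V_post = 36.3 − 4.7·(85/60) = 29.6417
SG_post = 1 + (1.037 − 1)·36.3/29.6417

1.0453


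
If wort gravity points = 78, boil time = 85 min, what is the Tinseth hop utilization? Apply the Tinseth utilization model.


U = 1.65·0.000125^(GP/1000) · (1 − e^(−0.04·t))/4.15
bigness = 1.65·0.000125^(78/1000) = 0.8185
boil_factor = (1 − e^(−0.04·85))/4.15 = 0.2329
U = 0.8185 · 0.2329

0.1907


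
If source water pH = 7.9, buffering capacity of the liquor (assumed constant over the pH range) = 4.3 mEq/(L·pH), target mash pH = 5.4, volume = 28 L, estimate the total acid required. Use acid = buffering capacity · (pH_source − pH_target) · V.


acid = 4.3 · (7.9 − 5.4) · 28

301.0000 mEq


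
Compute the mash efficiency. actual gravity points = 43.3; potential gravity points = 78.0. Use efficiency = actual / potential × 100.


efficiency = 43.3 / 78.0 × 100

55.5128 %


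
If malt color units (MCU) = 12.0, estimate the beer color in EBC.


SRM = 1.4922·MCU^0.6859;  EBC = SRM·1.97
SRM = 1.4922·12.0^0.6859 = 8.2042
EBC = 8.2042·1.97

16.1623 EBC


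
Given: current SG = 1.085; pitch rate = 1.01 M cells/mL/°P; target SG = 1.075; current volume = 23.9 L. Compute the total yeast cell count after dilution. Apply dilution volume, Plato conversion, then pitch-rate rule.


V_w = V·((SG_c−1)/(SG_t−1)−1);  °P = 259 − 259/SG_t;  cells = rate·(V+V_w)·°P
V_w = 23.9·((1.085−1)/(1.075−1)−1) = 3.1867
V_final = 23.9 + 3.1867 = 27.0867
°P = 259 − 259/1.075 = 18.0698
cells = 1.01·27.0867·18.0698

494.3443 billion cells


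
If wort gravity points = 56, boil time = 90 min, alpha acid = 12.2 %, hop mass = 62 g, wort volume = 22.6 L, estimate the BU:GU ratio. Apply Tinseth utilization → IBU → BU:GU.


U = 1.65·0.000125^(GP/1000)·(1−e^(−0.04t))/4.15;  IBU = (α/100)·m·U·1000/V;  BU:GU = IBU/GP
U = 1.65·0.000125^(56/1000)·(1−e^(−0.04·90))/4.15 = 0.2338
IBU = (12.2/100)·62·0.2338·1000/22.6 = 78.2482
BU:GU = 78.2482/56

1.3973


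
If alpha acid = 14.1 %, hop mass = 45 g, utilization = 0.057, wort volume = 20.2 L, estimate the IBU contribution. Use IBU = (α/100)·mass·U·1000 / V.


IBU = (14.1/100)·45·0.057·1000 / 20.2

17.9042 IBU


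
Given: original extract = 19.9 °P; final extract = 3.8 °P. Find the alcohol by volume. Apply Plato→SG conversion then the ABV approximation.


SG = 259/(259 − P);  ABV = (OG − FG)·131.25
OG = 259/(259 − 19.9) = 1.0832
FG = 259/(259 − 3.8) = 1.0149
ABV = (1.0832 − 1.0149)·131.25

8.9694 % ABV


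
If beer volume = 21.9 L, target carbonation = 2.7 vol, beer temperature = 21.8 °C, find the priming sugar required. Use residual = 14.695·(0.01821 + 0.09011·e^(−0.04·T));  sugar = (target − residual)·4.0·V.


residual = 14.695·(0.01821 + 0.09011·e^(−0.04·21.8)) = 0.8212
sugar = (2.7 − 0.8212)·4.0·21.9

164.5786 g


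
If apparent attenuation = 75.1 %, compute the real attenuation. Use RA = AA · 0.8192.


RA = 75.1 · 0.8192

61.5219 %


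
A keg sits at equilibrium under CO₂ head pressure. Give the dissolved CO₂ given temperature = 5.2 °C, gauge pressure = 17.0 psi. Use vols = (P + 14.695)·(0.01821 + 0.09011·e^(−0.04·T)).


vols = (17.0 + 14.695)·(0.01821 + 0.09011·e^(−0.04·5.2))

2.8969 volumes


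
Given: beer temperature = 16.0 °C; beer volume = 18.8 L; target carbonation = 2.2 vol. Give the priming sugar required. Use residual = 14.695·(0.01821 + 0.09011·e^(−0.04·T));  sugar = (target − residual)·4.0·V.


residual = 14.695·(0.01821 + 0.09011·e^(−0.04·16.0)) = 0.9658
sugar = (2.2 − 0.9658)·4.0·18.8

92.8104 g


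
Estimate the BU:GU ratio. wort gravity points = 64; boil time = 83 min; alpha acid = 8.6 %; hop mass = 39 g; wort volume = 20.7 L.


U = 1.65·0.000125^(GP/1000)·(1−e^(−0.04t))/4.15;  IBU = (α/100)·m·U·1000/V;  BU:GU = IBU/GP
U = 1.65·0.000125^(64/1000)·(1−e^(−0.04·83))/4.15 = 0.2156
IBU = (8.6/100)·39·0.2156·1000/20.7 = 34.9332
BU:GU = 34.9332/64

0.5458


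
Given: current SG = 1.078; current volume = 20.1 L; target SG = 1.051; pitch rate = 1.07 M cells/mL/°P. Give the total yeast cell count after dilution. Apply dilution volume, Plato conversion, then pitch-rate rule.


V_w = V·((SG_c−1)/(SG_t−1)−1);  °P = 259 − 259/SG_t;  cells = rate·(V+V_w)·°P
V_w = 20.1·((1.078−1)/(1.051−1)−1) = 10.6412
V_final = 20.1 + 10.6412 = 30.7412
°P = 259 − 259/1.051 = 12.5680
cells = 1.07·30.7412·12.5680

413.4010 billion cells


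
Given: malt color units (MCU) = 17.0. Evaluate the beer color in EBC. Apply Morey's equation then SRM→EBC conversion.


SRM = 1.4922·MCU^0.6859;  EBC = SRM·1.97
SRM = 1.4922·17.0^0.6859 = 10.4182
EBC = 10.4182·1.97

20.5238 EBC


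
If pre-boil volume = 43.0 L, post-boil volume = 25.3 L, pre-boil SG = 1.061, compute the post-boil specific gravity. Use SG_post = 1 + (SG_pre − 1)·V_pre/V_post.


pts_pre = (1.061 − 1)·1000 = 61.0000
pts_post = 61.0000·43.0/25.3 = 103.6759
SG_post = 1 + 103.6759/1000

1.1037


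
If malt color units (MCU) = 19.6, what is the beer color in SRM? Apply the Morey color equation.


SRM = 1.4922 · MCU^0.6859
SRM = 1.4922 · 19.6^0.6859

11.4864 SRM


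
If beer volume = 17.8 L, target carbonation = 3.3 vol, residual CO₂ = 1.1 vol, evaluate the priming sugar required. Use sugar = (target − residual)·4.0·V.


sugar = (3.3 − 1.1)·4.0·17.8

156.6400 g


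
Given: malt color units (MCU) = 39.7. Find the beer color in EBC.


SRM = 1.4922·MCU^0.6859;  EBC = SRM·1.97
SRM = 1.4922·39.7^0.6859 = 18.6396
EBC = 18.6396·1.97

36.7201 EBC


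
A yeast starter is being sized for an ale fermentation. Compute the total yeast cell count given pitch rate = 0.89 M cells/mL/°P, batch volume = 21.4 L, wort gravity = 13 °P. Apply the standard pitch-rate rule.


cells (billions) = rate · V_L · °P
cells = 0.89 · 21.4 · 13

247.5980 billion cells


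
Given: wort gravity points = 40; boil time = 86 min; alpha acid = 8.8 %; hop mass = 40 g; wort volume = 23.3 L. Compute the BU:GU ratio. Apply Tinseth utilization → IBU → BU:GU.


U = 1.65·0.000125^(GP/1000)·(1−e^(−0.04t))/4.15;  IBU = (α/100)·m·U·1000/V;  BU:GU = IBU/GP
U = 1.65·0.000125^(40/1000)·(1−e^(−0.04·86))/4.15 = 0.2686
IBU = (8.8/100)·40·0.2686·1000/23.3 = 40.5831
BU:GU = 40.5831/40

1.0146


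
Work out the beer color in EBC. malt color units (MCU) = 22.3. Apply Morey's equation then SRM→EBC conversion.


SRM = 1.4922·MCU^0.6859;  EBC = SRM·1.97
SRM = 1.4922·22.3^0.6859 = 12.5496
EBC = 12.5496·1.97

24.7227 EBC


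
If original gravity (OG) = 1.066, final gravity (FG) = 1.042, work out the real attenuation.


AA = (OG−FG)/(OG−1)·100;  RA = AA·0.8192
AA = (1.066 − 1.042)/(1.066 − 1)·100 = 36.3636
RA = 36.3636·0.8192

29.7891 %


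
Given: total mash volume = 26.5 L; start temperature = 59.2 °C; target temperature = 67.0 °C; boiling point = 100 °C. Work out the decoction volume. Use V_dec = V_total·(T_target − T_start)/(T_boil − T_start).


V_dec = 26.5·(67.0 − 59.2)/(100 − 59.2)

5.0662 L


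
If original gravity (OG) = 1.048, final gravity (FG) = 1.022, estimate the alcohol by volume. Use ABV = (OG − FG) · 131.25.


ABV = (1.048 − 1.022) · 131.25

3.4125 % ABV


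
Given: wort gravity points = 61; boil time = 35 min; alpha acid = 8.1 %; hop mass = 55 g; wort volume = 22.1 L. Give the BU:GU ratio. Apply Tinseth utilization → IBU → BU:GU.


U = 1.65·0.000125^(GP/1000)·(1−e^(−0.04t))/4.15;  IBU = (α/100)·m·U·1000/V;  BU:GU = IBU/GP
U = 1.65·0.000125^(61/1000)·(1−e^(−0.04·35))/4.15 = 0.1731
IBU = (8.1/100)·55·0.1731·1000/22.1 = 34.9004
BU:GU = 34.9004/61

0.5721


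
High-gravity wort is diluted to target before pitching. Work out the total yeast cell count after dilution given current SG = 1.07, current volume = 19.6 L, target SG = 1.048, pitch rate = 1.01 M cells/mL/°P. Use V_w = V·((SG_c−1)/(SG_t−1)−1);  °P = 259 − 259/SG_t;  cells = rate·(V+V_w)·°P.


V_w = 19.6·((1.07−1)/(1.048−1)−1) = 8.9833
V_final = 19.6 + 8.9833 = 28.5833
°P = 259 − 259/1.048 = 11.8626
cells = 1.01·28.5833·11.8626

342.4632 billion cells


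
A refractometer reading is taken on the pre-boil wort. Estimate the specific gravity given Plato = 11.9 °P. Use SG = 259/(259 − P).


SG = 259/(259 − 11.9)

1.0482


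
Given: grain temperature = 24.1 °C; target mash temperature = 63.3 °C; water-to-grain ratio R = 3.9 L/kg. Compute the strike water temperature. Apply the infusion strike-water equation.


T_strike = (0.41/R)·(T_mash − T_grain) + T_mash
T_strike = (0.41/3.9)·(63.3 − 24.1) + 63.3

67.4210 °C


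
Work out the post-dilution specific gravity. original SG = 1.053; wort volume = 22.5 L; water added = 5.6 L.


SG_new = 1 + (SG_old − 1)·V_old/(V_old + V_water)
pts = (1.053 − 1)·1000·22.5/(22.5 + 5.6) = 42.4377
SG_new = 1 + 42.4377/1000

1.0424


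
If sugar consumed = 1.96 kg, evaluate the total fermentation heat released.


Q = m_sugar · 590 kJ/kg
Q = 1.96 · 590

1156.4000 kJ


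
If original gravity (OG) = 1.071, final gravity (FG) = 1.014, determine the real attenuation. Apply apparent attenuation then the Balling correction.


AA = (OG−FG)/(OG−1)·100;  RA = AA·0.8192
AA = (1.071 − 1.014)/(1.071 − 1)·100 = 80.2817
RA = 80.2817·0.8192

65.7668 %


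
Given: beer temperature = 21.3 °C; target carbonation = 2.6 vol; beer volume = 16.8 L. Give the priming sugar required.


residual = 14.695·(0.01821 + 0.09011·e^(−0.04·T));  sugar = (target − residual)·4.0·V
residual = 14.695·(0.01821 + 0.09011·e^(−0.04·21.3)) = 0.8324
sugar = (2.6 − 0.8324)·4.0·16.8

118.7805 g


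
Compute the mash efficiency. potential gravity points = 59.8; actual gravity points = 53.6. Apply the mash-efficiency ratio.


efficiency = actual / potential × 100
efficiency = 53.6 / 59.8 × 100

89.6321 %


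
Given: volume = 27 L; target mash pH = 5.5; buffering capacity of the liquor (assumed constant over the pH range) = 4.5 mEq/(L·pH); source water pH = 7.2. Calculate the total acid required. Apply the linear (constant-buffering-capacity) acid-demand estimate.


acid = buffering capacity · (pH_source − pH_target) · V
acid = 4.5 · (7.2 − 5.5) · 27

206.5500 mEq


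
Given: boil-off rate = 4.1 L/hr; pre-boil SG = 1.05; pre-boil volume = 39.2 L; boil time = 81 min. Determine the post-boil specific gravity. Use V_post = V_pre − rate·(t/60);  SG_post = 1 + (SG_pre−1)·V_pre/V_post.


V_post = 39.2 − 4.1·(81/60) = 33.6650
SG_post = 1 + (1.05 − 1)·39.2/33.6650

1.0582


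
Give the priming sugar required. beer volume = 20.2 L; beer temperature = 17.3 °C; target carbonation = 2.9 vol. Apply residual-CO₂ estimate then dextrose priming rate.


residual = 14.695·(0.01821 + 0.09011·e^(−0.04·T));  sugar = (target − residual)·4.0·V
residual = 14.695·(0.01821 + 0.09011·e^(−0.04·17.3)) = 0.9304
sugar = (2.9 − 0.9304)·4.0·20.2

159.1405 g


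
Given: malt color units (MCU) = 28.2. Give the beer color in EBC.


SRM = 1.4922·MCU^0.6859;  EBC = SRM·1.97
SRM = 1.4922·28.2^0.6859 = 14.7419
EBC = 14.7419·1.97

29.0415 EBC


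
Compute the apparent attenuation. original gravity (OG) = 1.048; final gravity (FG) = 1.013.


AA = (OG − FG)/(OG − 1) · 100
AA = (1.048 − 1.013)/(1.048 − 1) · 100

72.9167 %


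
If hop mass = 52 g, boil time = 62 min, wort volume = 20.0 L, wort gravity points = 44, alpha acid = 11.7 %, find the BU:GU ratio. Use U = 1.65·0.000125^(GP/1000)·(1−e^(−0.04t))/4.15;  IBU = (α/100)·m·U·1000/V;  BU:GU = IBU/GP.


U = 1.65·0.000125^(44/1000)·(1−e^(−0.04·62))/4.15 = 0.2453
IBU = (11.7/100)·52·0.2453·1000/20.0 = 74.6236
BU:GU = 74.6236/44

1.6960


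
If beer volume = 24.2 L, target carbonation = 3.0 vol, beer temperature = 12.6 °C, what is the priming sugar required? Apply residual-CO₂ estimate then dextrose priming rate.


residual = 14.695·(0.01821 + 0.09011·e^(−0.04·T));  sugar = (target − residual)·4.0·V
residual = 14.695·(0.01821 + 0.09011·e^(−0.04·12.6)) = 1.0675
sugar = (3.0 − 1.0675)·4.0·24.2

187.0624 g


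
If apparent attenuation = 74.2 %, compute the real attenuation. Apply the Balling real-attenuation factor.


RA = AA · 0.8192
RA = 74.2 · 0.8192

60.7846 %


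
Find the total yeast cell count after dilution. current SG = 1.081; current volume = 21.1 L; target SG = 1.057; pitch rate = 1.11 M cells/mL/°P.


V_w = V·((SG_c−1)/(SG_t−1)−1);  °P = 259 − 259/SG_t;  cells = rate·(V+V_w)·°P
V_w = 21.1·((1.081−1)/(1.057−1)−1) = 8.8842
V_final = 21.1 + 8.8842 = 29.9842
°P = 259 − 259/1.057 = 13.9669
cells = 1.11·29.9842·13.9669

464.8526 billion cells


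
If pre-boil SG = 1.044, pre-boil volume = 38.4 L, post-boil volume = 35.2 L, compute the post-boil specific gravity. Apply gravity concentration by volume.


SG_post = 1 + (SG_pre − 1)·V_pre/V_post
pts_pre = (1.044 − 1)·1000 = 44.0000
pts_post = 44.0000·38.4/35.2 = 48.0000
SG_post = 1 + 48.0000/1000

1.0480


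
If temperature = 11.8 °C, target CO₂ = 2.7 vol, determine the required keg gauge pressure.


psi = vols/(0.01821 + 0.09011·e^(−0.04·T)) − 14.695
psi = 2.7/(0.01821 + 0.09011·e^(−0.04·11.8)) − 14.695

21.5873 psi


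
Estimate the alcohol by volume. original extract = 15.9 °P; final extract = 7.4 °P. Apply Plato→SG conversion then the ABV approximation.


SG = 259/(259 − P);  ABV = (OG − FG)·131.25
OG = 259/(259 − 15.9) = 1.0654
FG = 259/(259 − 7.4) = 1.0294
ABV = (1.0654 − 1.0294)·131.25

4.7241 % ABV


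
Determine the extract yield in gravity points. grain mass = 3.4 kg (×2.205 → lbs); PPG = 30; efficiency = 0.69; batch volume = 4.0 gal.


points = lbs × PPG × eff / vol
lbs = 3.4 × 2.205 = 7.4970
points = 7.4970 × 30 × 0.69 / 4.0

38.7970 points


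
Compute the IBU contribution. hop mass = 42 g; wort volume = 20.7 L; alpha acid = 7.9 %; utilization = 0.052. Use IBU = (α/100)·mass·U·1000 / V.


IBU = (7.9/100)·42·0.052·1000 / 20.7

8.3351 IBU


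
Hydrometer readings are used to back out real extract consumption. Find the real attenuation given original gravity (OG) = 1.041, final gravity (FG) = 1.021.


AA = (OG−FG)/(OG−1)·100;  RA = AA·0.8192
AA = (1.041 − 1.021)/(1.041 − 1)·100 = 48.7805
RA = 48.7805·0.8192

39.9610 %


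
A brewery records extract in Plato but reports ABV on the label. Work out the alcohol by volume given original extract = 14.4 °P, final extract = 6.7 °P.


SG = 259/(259 − P);  ABV = (OG − FG)·131.25
OG = 259/(259 − 14.4) = 1.0589
FG = 259/(259 − 6.7) = 1.0266
ABV = (1.0589 − 1.0266)·131.25

4.2415 % ABV


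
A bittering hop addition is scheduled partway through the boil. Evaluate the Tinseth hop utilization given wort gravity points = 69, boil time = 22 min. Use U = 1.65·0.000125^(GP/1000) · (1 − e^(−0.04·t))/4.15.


bigness = 1.65·0.000125^(69/1000) = 0.8875
boil_factor = (1 − e^(−0.04·22))/4.15 = 0.1410
U = 0.8875 · 0.1410

0.1252


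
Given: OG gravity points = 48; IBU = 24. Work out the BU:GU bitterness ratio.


BU:GU = IBU / OG_points
BU:GU = 24 / 48

0.5000


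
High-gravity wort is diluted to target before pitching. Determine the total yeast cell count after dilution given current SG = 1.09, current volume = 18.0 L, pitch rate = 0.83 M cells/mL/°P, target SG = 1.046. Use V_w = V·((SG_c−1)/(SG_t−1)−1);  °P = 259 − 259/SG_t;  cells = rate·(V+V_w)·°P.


V_w = 18.0·((1.09−1)/(1.046−1)−1) = 17.2174
V_final = 18.0 + 17.2174 = 35.2174
°P = 259 − 259/1.046 = 11.3901
cells = 0.83·35.2174·11.3901

332.9363 billion cells


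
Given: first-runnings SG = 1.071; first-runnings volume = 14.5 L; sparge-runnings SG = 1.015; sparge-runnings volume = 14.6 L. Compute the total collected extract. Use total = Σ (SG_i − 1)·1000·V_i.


first = (1.071 − 1)·1000·14.5 = 1029.5000
sparge = (1.015 − 1)·1000·14.6 = 219.0000
total = 1029.5000 + 219.0000

1248.5000 gravity·L


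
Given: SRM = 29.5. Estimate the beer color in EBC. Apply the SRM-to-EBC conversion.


EBC = SRM · 1.97
EBC = 29.5 · 1.97

58.1150 EBC


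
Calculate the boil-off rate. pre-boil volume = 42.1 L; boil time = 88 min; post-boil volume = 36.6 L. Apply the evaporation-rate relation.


rate = (V_pre − V_post) / (t_min/60)
rate = (42.1 − 36.6) / (88/60)

3.7500 L/hr


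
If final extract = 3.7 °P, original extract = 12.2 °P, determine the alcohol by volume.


SG = 259/(259 − P);  ABV = (OG − FG)·131.25
OG = 259/(259 − 12.2) = 1.0494
FG = 259/(259 − 3.7) = 1.0145
ABV = (1.0494 − 1.0145)·131.25

4.5859 % ABV


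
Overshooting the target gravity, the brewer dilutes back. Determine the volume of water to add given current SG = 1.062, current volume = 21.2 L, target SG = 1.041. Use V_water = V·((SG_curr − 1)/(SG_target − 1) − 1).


V_water = 21.2·((1.062 − 1)/(1.041 − 1) − 1)

10.8585 L


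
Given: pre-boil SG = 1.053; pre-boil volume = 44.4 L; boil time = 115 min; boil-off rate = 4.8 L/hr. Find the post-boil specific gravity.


V_post = V_pre − rate·(t/60);  SG_post = 1 + (SG_pre−1)·V_pre/V_post
V_post = 44.4 − 4.8·(115/60) = 35.2000
SG_post = 1 + (1.053 − 1)·44.4/35.2000

1.0669


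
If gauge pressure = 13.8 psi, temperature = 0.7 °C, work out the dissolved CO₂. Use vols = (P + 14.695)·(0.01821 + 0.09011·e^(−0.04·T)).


vols = (13.8 + 14.695)·(0.01821 + 0.09011·e^(−0.04·0.7))

3.0157 volumes


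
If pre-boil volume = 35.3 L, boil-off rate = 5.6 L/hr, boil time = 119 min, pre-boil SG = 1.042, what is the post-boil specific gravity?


V_post = V_pre − rate·(t/60);  SG_post = 1 + (SG_pre−1)·V_pre/V_post
V_post = 35.3 − 5.6·(119/60) = 24.1933
SG_post = 1 + (1.042 − 1)·35.3/24.1933

1.0613


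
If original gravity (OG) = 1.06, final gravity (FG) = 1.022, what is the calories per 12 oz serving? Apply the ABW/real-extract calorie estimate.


ABW = (OG−FG)·131.25·0.79/FG;  °P = 259 − 259/SG (for OG→OE and FG→AE);  RE = 0.1808·OE + 0.8192·AE;  Cal = (6.9·ABW + 4·(RE−0.1))·FG·3.55
ABW = (1.06 − 1.022)·131.25·0.79/1.022 = 3.8553
OE = 259 − 259/1.06 = 14.6604 °P
AE = 259 − 259/1.022 = 5.5753 °P
RE = 0.1808·14.6604 + 0.8192·5.5753 = 7.2179 °P
Cal = (6.9·3.8553 + 4·(7.2179−0.1))·1.022·3.55

199.8114 kcal


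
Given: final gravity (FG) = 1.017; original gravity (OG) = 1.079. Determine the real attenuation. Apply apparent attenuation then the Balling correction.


AA = (OG−FG)/(OG−1)·100;  RA = AA·0.8192
AA = (1.079 − 1.017)/(1.079 − 1)·100 = 78.4810
RA = 78.4810·0.8192

64.2916 %


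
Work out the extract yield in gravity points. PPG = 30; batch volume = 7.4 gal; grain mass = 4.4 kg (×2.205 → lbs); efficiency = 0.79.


points = lbs × PPG × eff / vol
lbs = 4.4 × 2.205 = 9.7020
points = 9.7020 × 30 × 0.79 / 7.4

31.0726 points


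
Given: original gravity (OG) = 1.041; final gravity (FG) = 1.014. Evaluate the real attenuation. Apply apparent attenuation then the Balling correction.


AA = (OG−FG)/(OG−1)·100;  RA = AA·0.8192
AA = (1.041 − 1.014)/(1.041 − 1)·100 = 65.8537
RA = 65.8537·0.8192

53.9473 %


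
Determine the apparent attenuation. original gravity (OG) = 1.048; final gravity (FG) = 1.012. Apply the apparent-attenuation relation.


AA = (OG − FG)/(OG − 1) · 100
AA = (1.048 − 1.012)/(1.048 − 1) · 100

75.0000 %


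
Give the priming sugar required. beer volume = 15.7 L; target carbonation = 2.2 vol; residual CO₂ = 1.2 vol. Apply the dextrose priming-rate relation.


sugar = (target − residual)·4.0·V
sugar = (2.2 − 1.2)·4.0·15.7

62.8000 g


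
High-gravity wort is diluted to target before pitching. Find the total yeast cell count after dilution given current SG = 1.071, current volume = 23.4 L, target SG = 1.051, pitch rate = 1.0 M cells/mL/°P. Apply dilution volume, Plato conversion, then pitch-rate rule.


V_w = V·((SG_c−1)/(SG_t−1)−1);  °P = 259 − 259/SG_t;  cells = rate·(V+V_w)·°P
V_w = 23.4·((1.071−1)/(1.051−1)−1) = 9.1765
V_final = 23.4 + 9.1765 = 32.5765
°P = 259 − 259/1.051 = 12.5680
cells = 1.0·32.5765·12.5680

409.4221 billion cells


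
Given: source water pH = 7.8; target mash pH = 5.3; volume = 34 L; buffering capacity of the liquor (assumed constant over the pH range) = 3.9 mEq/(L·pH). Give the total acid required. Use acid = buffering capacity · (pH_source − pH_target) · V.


acid = 3.9 · (7.8 − 5.3) · 34

331.5000 mEq


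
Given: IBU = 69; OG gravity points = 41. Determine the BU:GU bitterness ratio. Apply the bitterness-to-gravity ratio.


BU:GU = IBU / OG_points
BU:GU = 69 / 41

1.6829


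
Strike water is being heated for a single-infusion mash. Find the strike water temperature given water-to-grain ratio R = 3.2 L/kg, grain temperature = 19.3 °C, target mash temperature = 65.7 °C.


T_strike = (0.41/R)·(T_mash − T_grain) + T_mash
T_strike = (0.41/3.2)·(65.7 − 19.3) + 65.7

71.6450 °C


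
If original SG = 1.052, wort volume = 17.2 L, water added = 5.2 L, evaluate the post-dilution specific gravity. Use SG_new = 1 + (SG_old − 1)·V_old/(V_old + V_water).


pts = (1.052 − 1)·1000·17.2/(17.2 + 5.2) = 39.9286
SG_new = 1 + 39.9286/1000

1.0399


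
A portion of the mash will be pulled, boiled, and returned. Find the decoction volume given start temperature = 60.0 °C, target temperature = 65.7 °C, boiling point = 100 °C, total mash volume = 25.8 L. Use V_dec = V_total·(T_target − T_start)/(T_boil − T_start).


V_dec = 25.8·(65.7 − 60.0)/(100 − 60.0)

3.6765 L


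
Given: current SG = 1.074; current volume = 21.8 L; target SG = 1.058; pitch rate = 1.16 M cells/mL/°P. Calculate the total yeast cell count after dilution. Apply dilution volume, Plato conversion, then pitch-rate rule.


V_w = V·((SG_c−1)/(SG_t−1)−1);  °P = 259 − 259/SG_t;  cells = rate·(V+V_w)·°P
V_w = 21.8·((1.074−1)/(1.058−1)−1) = 6.0138
V_final = 21.8 + 6.0138 = 27.8138
°P = 259 − 259/1.058 = 14.1985
cells = 1.16·27.8138·14.1985

458.1000 billion cells


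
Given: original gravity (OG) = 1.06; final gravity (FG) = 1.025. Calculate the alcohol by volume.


ABV = (OG − FG) · 131.25
ABV = (1.06 − 1.025) · 131.25

4.5938 % ABV


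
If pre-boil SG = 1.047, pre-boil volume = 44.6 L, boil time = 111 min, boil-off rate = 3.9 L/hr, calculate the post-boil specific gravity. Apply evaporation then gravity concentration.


V_post = V_pre − rate·(t/60);  SG_post = 1 + (SG_pre−1)·V_pre/V_post
V_post = 44.6 − 3.9·(111/60) = 37.3850
SG_post = 1 + (1.047 − 1)·44.6/37.3850

1.0561


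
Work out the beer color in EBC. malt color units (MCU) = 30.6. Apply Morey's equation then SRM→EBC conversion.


SRM = 1.4922·MCU^0.6859;  EBC = SRM·1.97
SRM = 1.4922·30.6^0.6859 = 15.5913
EBC = 15.5913·1.97

30.7149 EBC


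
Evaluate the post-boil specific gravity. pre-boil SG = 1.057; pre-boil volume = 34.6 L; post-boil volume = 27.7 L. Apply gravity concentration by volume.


SG_post = 1 + (SG_pre − 1)·V_pre/V_post
pts_pre = (1.057 − 1)·1000 = 57.0000
pts_post = 57.0000·34.6/27.7 = 71.1986
SG_post = 1 + 71.1986/1000

1.0712


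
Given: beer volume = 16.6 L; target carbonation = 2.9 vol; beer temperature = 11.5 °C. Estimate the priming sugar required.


residual = 14.695·(0.01821 + 0.09011·e^(−0.04·T));  sugar = (target − residual)·4.0·V
residual = 14.695·(0.01821 + 0.09011·e^(−0.04·11.5)) = 1.1035
sugar = (2.9 − 1.1035)·4.0·16.6

119.2862 g


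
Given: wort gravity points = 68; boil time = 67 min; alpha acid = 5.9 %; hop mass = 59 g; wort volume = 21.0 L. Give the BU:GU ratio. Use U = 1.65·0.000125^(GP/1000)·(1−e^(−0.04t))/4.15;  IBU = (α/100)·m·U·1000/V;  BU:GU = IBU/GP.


U = 1.65·0.000125^(68/1000)·(1−e^(−0.04·67))/4.15 = 0.2010
IBU = (5.9/100)·59·0.2010·1000/21.0 = 33.3168
BU:GU = 33.3168/68

0.4900


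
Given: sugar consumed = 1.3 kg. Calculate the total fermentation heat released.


Q = m_sugar · 590 kJ/kg
Q = 1.3 · 590

767.0000 kJ


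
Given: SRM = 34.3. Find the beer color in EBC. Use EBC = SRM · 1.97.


EBC = 34.3 · 1.97

67.5710 EBC


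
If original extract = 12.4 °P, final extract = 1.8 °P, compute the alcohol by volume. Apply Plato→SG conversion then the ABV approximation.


SG = 259/(259 − P);  ABV = (OG − FG)·131.25
OG = 259/(259 − 12.4) = 1.0503
FG = 259/(259 − 1.8) = 1.0070
ABV = (1.0503 − 1.0070)·131.25

5.6812 % ABV


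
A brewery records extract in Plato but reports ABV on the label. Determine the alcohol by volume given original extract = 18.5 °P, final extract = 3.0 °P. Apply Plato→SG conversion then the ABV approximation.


SG = 259/(259 − P);  ABV = (OG − FG)·131.25
OG = 259/(259 − 18.5) = 1.0769
FG = 259/(259 − 3.0) = 1.0117
ABV = (1.0769 − 1.0117)·131.25

8.5581 % ABV


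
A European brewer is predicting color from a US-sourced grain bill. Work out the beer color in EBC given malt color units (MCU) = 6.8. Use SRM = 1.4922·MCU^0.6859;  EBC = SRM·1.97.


SRM = 1.4922·6.8^0.6859 = 5.5571
EBC = 5.5571·1.97

10.9474 EBC


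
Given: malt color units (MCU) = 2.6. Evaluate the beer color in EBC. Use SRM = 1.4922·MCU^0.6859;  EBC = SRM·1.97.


SRM = 1.4922·2.6^0.6859 = 2.8738
EBC = 2.8738·1.97

5.6614 EBC


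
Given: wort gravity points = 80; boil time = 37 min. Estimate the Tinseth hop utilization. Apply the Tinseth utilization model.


U = 1.65·0.000125^(GP/1000) · (1 − e^(−0.04·t))/4.15
bigness = 1.65·0.000125^(80/1000) = 0.8040
boil_factor = (1 − e^(−0.04·37))/4.15 = 0.1861
U = 0.8040 · 0.1861

0.1496


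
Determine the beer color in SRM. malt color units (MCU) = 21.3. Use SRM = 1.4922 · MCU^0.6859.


SRM = 1.4922 · 21.3^0.6859

12.1608 SRM


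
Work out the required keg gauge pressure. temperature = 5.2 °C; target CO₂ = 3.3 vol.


psi = vols/(0.01821 + 0.09011·e^(−0.04·T)) − 14.695
psi = 3.3/(0.01821 + 0.09011·e^(−0.04·5.2)) − 14.695

21.4108 psi


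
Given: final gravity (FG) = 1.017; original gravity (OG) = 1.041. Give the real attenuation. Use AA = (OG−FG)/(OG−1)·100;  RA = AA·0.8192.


AA = (1.041 − 1.017)/(1.041 − 1)·100 = 58.5366
RA = 58.5366·0.8192

47.9532 %


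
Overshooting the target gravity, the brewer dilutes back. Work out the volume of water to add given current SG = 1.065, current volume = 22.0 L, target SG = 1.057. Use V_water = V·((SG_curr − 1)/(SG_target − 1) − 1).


V_water = 22.0·((1.065 − 1)/(1.057 − 1) − 1)

3.0877 L


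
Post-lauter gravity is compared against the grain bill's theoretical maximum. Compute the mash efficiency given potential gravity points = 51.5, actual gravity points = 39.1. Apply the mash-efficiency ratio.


efficiency = actual / potential × 100
efficiency = 39.1 / 51.5 × 100

75.9223 %


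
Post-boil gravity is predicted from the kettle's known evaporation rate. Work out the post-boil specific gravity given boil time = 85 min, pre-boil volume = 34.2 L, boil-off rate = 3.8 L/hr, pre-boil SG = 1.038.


V_post = V_pre − rate·(t/60);  SG_post = 1 + (SG_pre−1)·V_pre/V_post
V_post = 34.2 − 3.8·(85/60) = 28.8167
SG_post = 1 + (1.038 − 1)·34.2/28.8167

1.0451


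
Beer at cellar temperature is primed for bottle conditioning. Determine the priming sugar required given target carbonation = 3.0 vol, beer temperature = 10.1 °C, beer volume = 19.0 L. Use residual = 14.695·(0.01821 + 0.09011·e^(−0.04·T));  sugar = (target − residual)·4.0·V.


residual = 14.695·(0.01821 + 0.09011·e^(−0.04·10.1)) = 1.1517
sugar = (3.0 − 1.1517)·4.0·19.0

140.4732 g


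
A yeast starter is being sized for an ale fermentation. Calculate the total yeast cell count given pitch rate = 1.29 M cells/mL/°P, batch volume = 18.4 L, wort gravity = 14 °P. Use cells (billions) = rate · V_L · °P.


cells = 1.29 · 18.4 · 14

332.3040 billion cells


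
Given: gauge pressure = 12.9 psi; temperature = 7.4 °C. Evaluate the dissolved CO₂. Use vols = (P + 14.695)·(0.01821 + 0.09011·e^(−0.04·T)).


vols = (12.9 + 14.695)·(0.01821 + 0.09011·e^(−0.04·7.4))

2.3520 volumes


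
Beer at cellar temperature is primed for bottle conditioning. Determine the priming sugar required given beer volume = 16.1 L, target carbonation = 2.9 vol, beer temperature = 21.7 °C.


residual = 14.695·(0.01821 + 0.09011·e^(−0.04·T));  sugar = (target − residual)·4.0·V
residual = 14.695·(0.01821 + 0.09011·e^(−0.04·21.7)) = 0.8235
sugar = (2.9 − 0.8235)·4.0·16.1

133.7286 g


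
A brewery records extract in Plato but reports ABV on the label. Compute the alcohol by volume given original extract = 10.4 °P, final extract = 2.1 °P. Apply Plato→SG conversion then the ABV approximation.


SG = 259/(259 − P);  ABV = (OG − FG)·131.25
OG = 259/(259 − 10.4) = 1.0418
FG = 259/(259 − 2.1) = 1.0082
ABV = (1.0418 − 1.0082)·131.25

4.4179 % ABV


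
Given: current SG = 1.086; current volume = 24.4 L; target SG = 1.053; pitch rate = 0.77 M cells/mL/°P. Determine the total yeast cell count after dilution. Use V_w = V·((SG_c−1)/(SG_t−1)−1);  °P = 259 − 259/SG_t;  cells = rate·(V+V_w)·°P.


V_w = 24.4·((1.086−1)/(1.053−1)−1) = 15.1925
V_final = 24.4 + 15.1925 = 39.5925
°P = 259 − 259/1.053 = 13.0361
cells = 0.77·39.5925·13.0361

397.4206 billion cells


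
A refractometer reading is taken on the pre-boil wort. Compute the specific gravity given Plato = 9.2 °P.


SG = 259/(259 − P)
SG = 259/(259 − 9.2)

1.0368


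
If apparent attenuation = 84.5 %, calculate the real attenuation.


RA = AA · 0.8192
RA = 84.5 · 0.8192

69.2224 %


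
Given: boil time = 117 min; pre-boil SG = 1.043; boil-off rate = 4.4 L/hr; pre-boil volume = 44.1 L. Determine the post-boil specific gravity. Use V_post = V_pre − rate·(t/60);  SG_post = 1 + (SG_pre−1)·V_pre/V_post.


V_post = 44.1 − 4.4·(117/60) = 35.5200
SG_post = 1 + (1.043 − 1)·44.1/35.5200

1.0534


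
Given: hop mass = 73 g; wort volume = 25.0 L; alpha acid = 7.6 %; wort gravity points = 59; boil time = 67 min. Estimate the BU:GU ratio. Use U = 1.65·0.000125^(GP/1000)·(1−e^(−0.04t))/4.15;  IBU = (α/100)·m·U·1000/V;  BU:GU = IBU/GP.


U = 1.65·0.000125^(59/1000)·(1−e^(−0.04·67))/4.15 = 0.2179
IBU = (7.6/100)·73·0.2179·1000/25.0 = 48.3619
BU:GU = 48.3619/59

0.8197


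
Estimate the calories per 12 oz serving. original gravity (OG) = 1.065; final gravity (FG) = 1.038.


ABW = (OG−FG)·131.25·0.79/FG;  °P = 259 − 259/SG (for OG→OE and FG→AE);  RE = 0.1808·OE + 0.8192·AE;  Cal = (6.9·ABW + 4·(RE−0.1))·FG·3.55
ABW = (1.065 − 1.038)·131.25·0.79/1.038 = 2.6971
OE = 259 − 259/1.065 = 15.8075 °P
AE = 259 − 259/1.038 = 9.4817 °P
RE = 0.1808·15.8075 + 0.8192·9.4817 = 10.6254 °P
Cal = (6.9·2.6971 + 4·(10.6254−0.1))·1.038·3.55

223.7155 kcal


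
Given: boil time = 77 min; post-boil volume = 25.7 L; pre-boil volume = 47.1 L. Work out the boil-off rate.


rate = (V_pre − V_post) / (t_min/60)
rate = (47.1 − 25.7) / (77/60)

16.6753 L/hr


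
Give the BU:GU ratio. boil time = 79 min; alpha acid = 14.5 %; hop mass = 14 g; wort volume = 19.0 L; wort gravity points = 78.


U = 1.65·0.000125^(GP/1000)·(1−e^(−0.04t))/4.15;  IBU = (α/100)·m·U·1000/V;  BU:GU = IBU/GP
U = 1.65·0.000125^(78/1000)·(1−e^(−0.04·79))/4.15 = 0.1889
IBU = (14.5/100)·14·0.1889·1000/19.0 = 20.1795
BU:GU = 20.1795/78

0.2587


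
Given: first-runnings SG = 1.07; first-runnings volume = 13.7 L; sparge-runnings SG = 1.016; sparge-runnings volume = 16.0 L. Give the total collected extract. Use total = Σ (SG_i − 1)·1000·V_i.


first = (1.07 − 1)·1000·13.7 = 959.0000
sparge = (1.016 − 1)·1000·16.0 = 256.0000
total = 959.0000 + 256.0000

1215.0000 gravity·L


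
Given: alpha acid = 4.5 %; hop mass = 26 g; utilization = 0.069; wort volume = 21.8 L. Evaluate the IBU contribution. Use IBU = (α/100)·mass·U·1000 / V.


IBU = (4.5/100)·26·0.069·1000 / 21.8

3.7032 IBU


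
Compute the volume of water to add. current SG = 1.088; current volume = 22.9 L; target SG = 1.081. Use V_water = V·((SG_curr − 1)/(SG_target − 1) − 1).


V_water = 22.9·((1.088 − 1)/(1.081 − 1) − 1)

1.9790 L


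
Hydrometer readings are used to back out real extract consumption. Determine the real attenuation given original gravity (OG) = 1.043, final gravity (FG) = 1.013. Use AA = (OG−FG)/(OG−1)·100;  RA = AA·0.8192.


AA = (1.043 − 1.013)/(1.043 − 1)·100 = 69.7674
RA = 69.7674·0.8192

57.1535 %


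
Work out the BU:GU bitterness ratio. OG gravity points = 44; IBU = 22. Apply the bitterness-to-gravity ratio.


BU:GU = IBU / OG_points
BU:GU = 22 / 44

0.5000


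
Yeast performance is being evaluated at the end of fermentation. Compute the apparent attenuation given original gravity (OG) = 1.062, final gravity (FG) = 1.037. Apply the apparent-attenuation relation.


AA = (OG − FG)/(OG − 1) · 100
AA = (1.062 − 1.037)/(1.062 − 1) · 100

40.3226 %


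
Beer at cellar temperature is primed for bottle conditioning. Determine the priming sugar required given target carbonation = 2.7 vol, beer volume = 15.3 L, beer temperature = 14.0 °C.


residual = 14.695·(0.01821 + 0.09011·e^(−0.04·T));  sugar = (target − residual)·4.0·V
residual = 14.695·(0.01821 + 0.09011·e^(−0.04·14.0)) = 1.0240
sugar = (2.7 − 1.0240)·4.0·15.3

102.5729 g


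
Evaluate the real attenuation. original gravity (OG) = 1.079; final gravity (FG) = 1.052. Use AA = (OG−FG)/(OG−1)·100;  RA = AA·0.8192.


AA = (1.079 − 1.052)/(1.079 − 1)·100 = 34.1772
RA = 34.1772·0.8192

27.9980 %


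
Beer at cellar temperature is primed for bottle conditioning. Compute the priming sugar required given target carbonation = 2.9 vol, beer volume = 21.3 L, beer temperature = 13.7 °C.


residual = 14.695·(0.01821 + 0.09011·e^(−0.04·T));  sugar = (target − residual)·4.0·V
residual = 14.695·(0.01821 + 0.09011·e^(−0.04·13.7)) = 1.0331
sugar = (2.9 − 1.0331)·4.0·21.3

159.0596 g


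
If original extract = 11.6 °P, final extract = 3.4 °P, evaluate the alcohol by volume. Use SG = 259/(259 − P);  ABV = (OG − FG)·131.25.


OG = 259/(259 − 11.6) = 1.0469
FG = 259/(259 − 3.4) = 1.0133
ABV = (1.0469 − 1.0133)·131.25

4.4081 % ABV


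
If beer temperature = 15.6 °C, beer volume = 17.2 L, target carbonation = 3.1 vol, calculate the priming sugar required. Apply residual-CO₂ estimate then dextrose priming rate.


residual = 14.695·(0.01821 + 0.09011·e^(−0.04·T));  sugar = (target − residual)·4.0·V
residual = 14.695·(0.01821 + 0.09011·e^(−0.04·15.6)) = 0.9771
sugar = (3.1 − 0.9771)·4.0·17.2

146.0569 g


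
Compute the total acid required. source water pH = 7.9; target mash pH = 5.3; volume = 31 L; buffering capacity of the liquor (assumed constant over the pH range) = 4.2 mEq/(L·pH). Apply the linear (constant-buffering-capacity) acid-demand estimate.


acid = buffering capacity · (pH_source − pH_target) · V
acid = 4.2 · (7.9 − 5.3) · 31

338.5200 mEq


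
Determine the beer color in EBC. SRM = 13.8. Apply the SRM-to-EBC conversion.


EBC = SRM · 1.97
EBC = 13.8 · 1.97

27.1860 EBC


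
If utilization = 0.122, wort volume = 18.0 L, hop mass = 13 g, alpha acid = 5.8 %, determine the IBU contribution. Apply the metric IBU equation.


IBU = (α/100)·mass·U·1000 / V
IBU = (5.8/100)·13·0.122·1000 / 18.0

5.1104 IBU


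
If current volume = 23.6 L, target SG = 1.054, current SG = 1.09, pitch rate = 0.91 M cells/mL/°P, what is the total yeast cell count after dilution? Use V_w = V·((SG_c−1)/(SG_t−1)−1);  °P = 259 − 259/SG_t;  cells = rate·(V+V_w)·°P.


V_w = 23.6·((1.09−1)/(1.054−1)−1) = 15.7333
V_final = 23.6 + 15.7333 = 39.3333
°P = 259 − 259/1.054 = 13.2694
cells = 0.91·39.3333·13.2694

474.9578 billion cells


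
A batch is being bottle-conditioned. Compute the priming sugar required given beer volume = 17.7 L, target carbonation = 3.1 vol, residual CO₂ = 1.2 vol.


sugar = (target − residual)·4.0·V
sugar = (3.1 − 1.2)·4.0·17.7

134.5200 g


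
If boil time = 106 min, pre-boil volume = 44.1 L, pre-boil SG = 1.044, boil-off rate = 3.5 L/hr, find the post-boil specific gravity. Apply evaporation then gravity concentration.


V_post = V_pre − rate·(t/60);  SG_post = 1 + (SG_pre−1)·V_pre/V_post
V_post = 44.1 − 3.5·(106/60) = 37.9167
SG_post = 1 + (1.044 − 1)·44.1/37.9167

1.0512


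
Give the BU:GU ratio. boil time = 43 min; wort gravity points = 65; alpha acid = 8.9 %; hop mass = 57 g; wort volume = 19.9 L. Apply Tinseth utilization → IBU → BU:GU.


U = 1.65·0.000125^(GP/1000)·(1−e^(−0.04t))/4.15;  IBU = (α/100)·m·U·1000/V;  BU:GU = IBU/GP
U = 1.65·0.000125^(65/1000)·(1−e^(−0.04·43))/4.15 = 0.1820
IBU = (8.9/100)·57·0.1820·1000/19.9 = 46.3933
BU:GU = 46.3933/65

0.7137


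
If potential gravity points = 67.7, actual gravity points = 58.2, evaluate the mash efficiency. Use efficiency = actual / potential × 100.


efficiency = 58.2 / 67.7 × 100

85.9675 %


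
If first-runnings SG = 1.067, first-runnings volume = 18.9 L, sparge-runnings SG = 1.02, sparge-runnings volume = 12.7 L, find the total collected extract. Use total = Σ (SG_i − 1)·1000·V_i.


first = (1.067 − 1)·1000·18.9 = 1266.3000
sparge = (1.02 − 1)·1000·12.7 = 254.0000
total = 1266.3000 + 254.0000

1520.3000 gravity·L
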